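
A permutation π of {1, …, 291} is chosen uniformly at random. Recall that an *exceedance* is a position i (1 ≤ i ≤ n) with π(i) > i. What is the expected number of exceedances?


Write X = Σ_{i=1}^{291} X_i, where X_i = 1_{π(i) > i}.
For each fixed i, π(i) is uniform over {1, …, 291} (marginal of a uniform permutation), so P[π(i) > i] = (n − i)/n. Summing: Σ_{i=1}^{291} (n − i)/n = (0 + 1 + … + 290)/291 = 291(291 − 1)/(2·291) = (291 − 1)/2.
Hence E[X] = Σ_{i=1}^{291} (291 − i)/291 = 145 ≈ 145.00000.

E[X] = 145 = 145.00000.


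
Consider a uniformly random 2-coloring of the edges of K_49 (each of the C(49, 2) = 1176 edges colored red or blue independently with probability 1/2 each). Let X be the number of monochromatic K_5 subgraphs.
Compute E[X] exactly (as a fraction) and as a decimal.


Let X = Σ_S X_S over the C(49, 5) = 1906884 subsets S of size 5, where X_S = 1 if the K_5 on S is monochromatic.
For a fixed S, the K_5 on S has C(5, 2) = 10 edges. P[all 10 edges red] = (1/2)^10, and likewise for blue, so P[monochromatic] = 2·(1/2)^10 = 2^{1 − 10} = 1/512.
By linearity: E[X] = C(49, 5) · 2^{1 − 10} = 1906884 · 1/512 = 476721/128.
Numerically: E[X] ≈ 3724.3828.

E[X] = C(49,5)·2^(1−C(5,2)) = 476721/128 ≈ 3724.3828.


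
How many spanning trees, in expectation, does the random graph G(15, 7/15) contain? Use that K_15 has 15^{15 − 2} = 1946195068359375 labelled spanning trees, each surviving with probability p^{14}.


K_15 has 15^{15 − 2} = 1946195068359375 labelled spanning trees.
For each such spanning tree H, let X_H = 1 if all 14 edges of H are present in G. Then P[X_H = 1] = p^{14} = (7/15)^{14} = 678223072849/29192926025390625.
By linearity of expectation: E[X] = Σ_H E[X_H] = 1946195068359375 · p^{14} = 1946195068359375 · 678223072849/29192926025390625 = 678223072849/15.
Numerically: E[X] ≈ 4.52149e+10.

E[X] = 1946195068359375 · (7/15)^{14} = 678223072849/15 ≈ 4.52149e+10.


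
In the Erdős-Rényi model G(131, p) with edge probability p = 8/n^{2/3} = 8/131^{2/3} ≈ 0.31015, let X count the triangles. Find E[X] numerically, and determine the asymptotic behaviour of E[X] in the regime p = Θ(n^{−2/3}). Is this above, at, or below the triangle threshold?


Number of potential triangles: C(131, 3) = 366145.
Each occurs with probability p³ ≈ (0.31015)³ ≈ 2.9835091e-02.
By linearity: E[X] = C(131, 3)·p³ ≈ 366145 · 2.9835091e-02 ≈ 10923.96947.
Since α = 2/3 < 1, p = c/n^{2/3} ≫ 1/n is above the triangle threshold p ~ 1/n. Asymptotically E[X] ~ (c³/6)·n^{3(1−α)} = (8³/6)·n^{1} → ∞; triangles are abundant w.h.p.

E[X] ≈ 10923.96947; in regime p = Θ(1/n^{2/3}) E[X] diverges (above the triangle threshold p ~ 1/n).


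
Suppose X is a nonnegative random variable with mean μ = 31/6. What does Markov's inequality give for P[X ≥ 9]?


μ = E[X] = 31/6, a = 9.
Markov: P[X ≥ 9] ≤ μ/a = (31/6)/9 = 31/54.
Numerically: ≈ 0.574074.
(Since a = 9 > μ = 5.166667, the bound 31/54 is < 1 and informative.)

P[X ≥ 9] ≤ 31/54 ≈ 0.574074.


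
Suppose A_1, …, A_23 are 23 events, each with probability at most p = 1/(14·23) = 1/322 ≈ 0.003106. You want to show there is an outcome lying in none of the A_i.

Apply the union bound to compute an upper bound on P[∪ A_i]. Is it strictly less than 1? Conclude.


Union bound: P[∪_{i=1}^{23} A_i] ≤ Σ_i P[A_i] ≤ 23·p = 23·(1/322) = 1/14.
Numerically: 1/14 ≈ 0.071429.
Is 1/14 < 1? YES.
Since P[∪ A_i] ≤ 1/14 < 1, the complement has P[∩ A_i^c] ≥ 1 − 1/14 = 13/14 > 0, so some outcome avoids every A_i.

23·p = 1/14 ≈ 0.071429; existence CERTIFIED by the union bound.


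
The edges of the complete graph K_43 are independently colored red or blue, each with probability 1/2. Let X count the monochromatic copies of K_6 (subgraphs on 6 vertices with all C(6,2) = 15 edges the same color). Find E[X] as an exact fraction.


Let X = Σ_S X_S over the C(43, 6) = 6096454 subsets S of size 6, where X_S = 1 if the K_6 on S is monochromatic.
For a fixed S, the K_6 on S has C(6, 2) = 15 edges. P[all 15 edges red] = (1/2)^15, and likewise for blue, so P[monochromatic] = 2·(1/2)^15 = 2^{1 − 15} = 1/16384.
Summing: E[X] = C(43, 6) · 2^{1 − 15} = 6096454 · 1/16384 = 3048227/8192.
Numerically: E[X] ≈ 372.0980.

E[X] = C(43,6)·2^(1−C(6,2)) = 3048227/8192 ≈ 372.0980.


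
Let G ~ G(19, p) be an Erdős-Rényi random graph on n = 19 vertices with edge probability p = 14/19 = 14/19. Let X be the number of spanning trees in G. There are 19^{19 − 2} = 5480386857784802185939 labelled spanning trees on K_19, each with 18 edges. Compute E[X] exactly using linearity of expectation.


K_19 has 19^{19 − 2} = 5480386857784802185939 labelled spanning trees.
For each such spanning tree H, let X_H = 1 if all 18 edges of H are present in G. Then P[X_H = 1] = p^{18} = (14/19)^{18} = 426878854210636742656/104127350297911241532841.
By linearity: E[X] = Σ_H E[X_H] = 5480386857784802185939 · p^{18} = 5480386857784802185939 · 426878854210636742656/104127350297911241532841 = 426878854210636742656/19.
Numerically: E[X] ≈ 2.25e+19.

E[X] = 5480386857784802185939 · (14/19)^{18} = 426878854210636742656/19 ≈ 2.25e+19.


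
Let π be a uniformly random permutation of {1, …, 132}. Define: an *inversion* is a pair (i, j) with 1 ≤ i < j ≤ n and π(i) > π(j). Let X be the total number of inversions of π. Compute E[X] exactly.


Write X = Σ X_I over the C(132, 2) = 8646 pairs i < j, with X_I the indicator of one inversion.
There are 8646 indicators.
For each fixed pair i < j, the values π(i) and π(j) are two distinct elements of {1, …, 132} in uniformly random order; by symmetry P[π(i) > π(j)] = 1/2.
By linearity: E[X] = 8646 · (1/2) = C(132, 2) · (1/2) = 8646/2 = 4323 ≈ 4323.0000.

E[X] = 4323 = 4323.0000.


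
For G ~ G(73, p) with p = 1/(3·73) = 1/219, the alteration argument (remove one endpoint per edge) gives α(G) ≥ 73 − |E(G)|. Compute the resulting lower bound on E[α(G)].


E[|E(G)|] = C(73, 2)·p = 2628 · (1/219) = 12.
E[α(G)] ≥ n − E[|E(G)|] = 73 − 12 = 61.
Numerically: ≈ 61.000.
(This is only a lower bound; the true E[α(G)] may be larger.)

E[α(G)] ≥ 61 ≈ 61.000.


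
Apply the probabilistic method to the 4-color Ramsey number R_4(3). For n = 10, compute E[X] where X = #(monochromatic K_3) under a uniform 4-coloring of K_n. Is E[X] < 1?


E[X] = C(10, 3) · 4^{1 − 3} = 120 · 4^{−2} = 120/16.
As a reduced fraction: E[X] = 15/2 ≈ 7.5000.
Is E[X] < 1? NO.
Since E[X] ≥ 1, the first-moment bound is inconclusive at n = 10; it does NOT by itself certify R_4(3) > 10.

E[X] = 15/2 ≈ 7.5000; E[X] ≥ 1; first-moment method inconclusive here.


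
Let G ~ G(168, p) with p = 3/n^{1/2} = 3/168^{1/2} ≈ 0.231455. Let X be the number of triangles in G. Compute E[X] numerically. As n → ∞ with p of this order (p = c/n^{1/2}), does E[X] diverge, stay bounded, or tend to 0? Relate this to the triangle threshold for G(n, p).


Number of potential triangles: C(168, 3) = 776216.
Each occurs with probability p³ ≈ (0.231455)³ ≈ 1.23993763e-02.
By linearity: E[X] = C(168, 3)·p³ ≈ 776216 · 1.23993763e-02 ≈ 9624.594302.
Since α = 1/2 < 1, p = c/n^{1/2} ≫ 1/n is above the triangle threshold p ~ 1/n. Asymptotically E[X] ~ (c³/6)·n^{3(1−α)} = (3³/6)·n^{1.5} → ∞; triangles are abundant w.h.p.

E[X] ≈ 9624.594302; in regime p = Θ(1/n^{1/2}) E[X] diverges (above the triangle threshold p ~ 1/n).


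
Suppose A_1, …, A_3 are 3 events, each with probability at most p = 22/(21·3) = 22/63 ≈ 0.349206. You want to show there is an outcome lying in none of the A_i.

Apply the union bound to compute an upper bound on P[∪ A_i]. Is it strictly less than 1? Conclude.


Union bound: P[∪_{i=1}^{3} A_i] ≤ Σ_i P[A_i] ≤ 3·p = 3·(22/63) = 22/21.
Numerically: 22/21 ≈ 1.047619.
Is 22/21 < 1? NO.
Since the bound 22/21 is ≥ 1, the union bound is uninformative here; it does NOT by itself certify existence.

3·p = 22/21 ≈ 1.047619; existence NOT certified by the union bound.


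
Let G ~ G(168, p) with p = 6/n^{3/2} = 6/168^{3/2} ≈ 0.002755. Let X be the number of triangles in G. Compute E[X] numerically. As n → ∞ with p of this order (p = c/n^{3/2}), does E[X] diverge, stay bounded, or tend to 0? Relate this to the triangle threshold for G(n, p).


Number of potential triangles: C(168, 3) = 776216.
Each occurs with probability p³ ≈ (0.002755)³ ≈ 2.092001e-08.
By linearity: E[X] = C(168, 3)·p³ ≈ 776216 · 2.092001e-08 ≈ 0.0162.
Since α = 3/2 > 1, p = c/n^{3/2} = o(1/n) is below the triangle threshold p ~ 1/n. Asymptotically E[X] ~ (c³/6)·n^{3(1−α)} = (6³/6)·n^{-1.5} → 0, so by Markov's inequality G has no triangles w.h.p.

E[X] ≈ 0.0162; in regime p = Θ(1/n^{3/2}) E[X] tends to 0 (below the triangle threshold p ~ 1/n).


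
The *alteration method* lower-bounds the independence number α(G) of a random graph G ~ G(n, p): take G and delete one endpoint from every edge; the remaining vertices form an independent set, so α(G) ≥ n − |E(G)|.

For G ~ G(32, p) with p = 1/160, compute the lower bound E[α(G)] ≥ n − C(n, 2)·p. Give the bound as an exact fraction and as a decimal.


E[|E(G)|] = C(32, 2)·p = 496 · (1/160) = 31/10.
E[α(G)] ≥ n − E[|E(G)|] = 32 − 31/10 = 289/10.
Numerically: ≈ 28.90000.
(This is only a lower bound; the true E[α(G)] may be larger.)

E[α(G)] ≥ 289/10 ≈ 28.90000.


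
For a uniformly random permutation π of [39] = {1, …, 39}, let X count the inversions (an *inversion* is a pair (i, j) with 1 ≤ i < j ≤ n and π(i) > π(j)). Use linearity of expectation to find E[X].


Write X = Σ X_I over the C(39, 2) = 741 pairs i < j, with X_I the indicator of one inversion.
There are 741 indicators.
For each fixed pair i < j, the values π(i) and π(j) are two distinct elements of {1, …, 39} in uniformly random order; by symmetry P[π(i) > π(j)] = 1/2.
By linearity: E[X] = 741 · (1/2) = C(39, 2) · (1/2) = 741/2 = 741/2 ≈ 370.5000.

E[X] = 741/2 = 370.5000.


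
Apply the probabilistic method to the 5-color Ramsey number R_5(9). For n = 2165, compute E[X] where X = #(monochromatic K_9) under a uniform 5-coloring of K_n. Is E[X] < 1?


E[X] = C(2165, 9) · 5^{1 − 36} = 2832220612024886803272630 · 5^{−35} = 2832220612024886803272630/2910383045673370361328125.
As a reduced fraction: E[X] = 566444122404977360654526/582076609134674072265625 ≈ 0.973.
Is E[X] < 1? YES.
Since E[X] < 1, there exists a 5-coloring of K_{2165} with no monochromatic K_9; hence R_5(9) > 2165.

E[X] = 566444122404977360654526/582076609134674072265625 ≈ 0.973; E[X] < 1, so R_5(9) > 2165.


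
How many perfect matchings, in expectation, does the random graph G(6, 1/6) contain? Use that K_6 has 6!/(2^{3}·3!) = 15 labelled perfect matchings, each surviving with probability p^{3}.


K_6 has 6!/(2^{3}·3!) = 15 labelled perfect matchings.
For each such perfect matching H, let X_H = 1 if all 3 edges of H are present in G. Then P[X_H = 1] = p^{3} = (1/6)^{3} = 1/216.
By linearity of expectation: E[X] = Σ_H E[X_H] = 15 · p^{3} = 15 · 1/216 = 5/72.
Numerically: E[X] ≈ 0.0694444.

E[X] = 15 · (1/6)^{3} = 5/72 ≈ 0.0694444.


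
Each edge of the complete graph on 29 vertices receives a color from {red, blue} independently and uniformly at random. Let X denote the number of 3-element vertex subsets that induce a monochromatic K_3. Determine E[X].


Let X = Σ_S X_S over the C(29, 3) = 3654 subsets S of size 3, where X_S = 1 if the K_3 on S is monochromatic.
For a fixed S, the K_3 on S has C(3, 2) = 3 edges. P[all 3 edges red] = (1/2)^3, and likewise for blue, so P[monochromatic] = 2·(1/2)^3 = 2^{1 − 3} = 1/4.
By linearity of expectation: E[X] = C(29, 3) · 2^{1 − 3} = 3654 · 1/4 = 1827/2.
Numerically: E[X] ≈ 913.50000.

E[X] = C(29,3)·2^(1−C(3,2)) = 1827/2 ≈ 913.50000.


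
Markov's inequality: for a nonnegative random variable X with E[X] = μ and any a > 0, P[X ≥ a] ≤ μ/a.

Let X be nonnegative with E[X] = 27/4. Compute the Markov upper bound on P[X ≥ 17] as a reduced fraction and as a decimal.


μ = E[X] = 27/4, a = 17.
Markov: P[X ≥ 17] ≤ μ/a = (27/4)/17 = 27/68.
Numerically: ≈ 0.397.
(Since a = 17 > μ = 6.750, the bound 27/68 is < 1 and informative.)

P[X ≥ 17] ≤ 27/68 ≈ 0.397.


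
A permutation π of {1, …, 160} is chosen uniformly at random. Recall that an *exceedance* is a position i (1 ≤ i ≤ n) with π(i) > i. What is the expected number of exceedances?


Write X = Σ_{i=1}^{160} X_i, where X_i = 1_{π(i) > i}.
For each fixed i, π(i) is uniform over {1, …, 160} (marginal of a uniform permutation), so P[π(i) > i] = (n − i)/n. Summing: Σ_{i=1}^{160} (n − i)/n = (0 + 1 + … + 159)/160 = 160(160 − 1)/(2·160) = (160 − 1)/2.
Hence E[X] = Σ_{i=1}^{160} (160 − i)/160 = 159/2 ≈ 79.5000.

E[X] = 159/2 = 79.5000.


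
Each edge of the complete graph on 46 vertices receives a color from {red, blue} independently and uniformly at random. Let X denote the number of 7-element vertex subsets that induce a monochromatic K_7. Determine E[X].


Let X = Σ_S X_S over the C(46, 7) = 53524680 subsets S of size 7, where X_S = 1 if the K_7 on S is monochromatic.
For a fixed S, the K_7 on S has C(7, 2) = 21 edges. P[all 21 edges red] = (1/2)^21, and likewise for blue, so P[monochromatic] = 2·(1/2)^21 = 2^{1 − 21} = 1/1048576.
By linearity of expectation: E[X] = C(46, 7) · 2^{1 − 21} = 53524680 · 1/1048576 = 6690585/131072.
Numerically: E[X] ≈ 51.0451.

E[X] = C(46,7)·2^(1−C(7,2)) = 6690585/131072 ≈ 51.0451.


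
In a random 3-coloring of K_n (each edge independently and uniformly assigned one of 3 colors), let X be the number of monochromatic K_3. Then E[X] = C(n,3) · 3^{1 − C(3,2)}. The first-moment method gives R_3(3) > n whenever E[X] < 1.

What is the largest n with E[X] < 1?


We need C(n, 3) · 3^{1 − 3} < 1, i.e. C(n, 3) < 3^{3 − 1} = 9.
Check values of n near the boundary:
  n = 3: C(3, 3) = 1; 1 < 9? YES
  n = 4: C(4, 3) = 4; 4 < 9? YES
  n = 5: C(5, 3) = 10; 10 < 9? NO
  n = 6: C(6, 3) = 20; 20 < 9? NO
The largest n with C(n, 3) < 9 is n = 4 (where E[X] = 4/9 ≈ 0.44444). Hence R_3(3) > 4, i.e. R_3(3) ≥ 5.

Largest n = 4; hence R_3(3) > 4.


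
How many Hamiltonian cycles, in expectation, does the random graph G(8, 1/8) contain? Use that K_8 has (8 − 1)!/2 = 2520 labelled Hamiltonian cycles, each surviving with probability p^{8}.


K_8 has (8 − 1)!/2 = 2520 labelled Hamiltonian cycles.
For each such Hamiltonian cycle H, let X_H = 1 if all 8 edges of H are present in G. Then P[X_H = 1] = p^{8} = (1/8)^{8} = 1/16777216.
By linearity: E[X] = Σ_H E[X_H] = 2520 · p^{8} = 2520 · 1/16777216 = 315/2097152.
Numerically: E[X] ≈ 0.000150204.

E[X] = 2520 · (1/8)^{8} = 315/2097152 ≈ 0.000150204.


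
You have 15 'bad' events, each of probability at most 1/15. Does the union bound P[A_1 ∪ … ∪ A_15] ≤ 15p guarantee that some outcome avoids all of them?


Union bound: P[∪_{i=1}^{15} A_i] ≤ Σ_i P[A_i] ≤ 15·p = 15·(1/15) = 1.
Numerically: 1 ≈ 1.00000.
Is 1 < 1? NO.
Since the bound 1 is ≥ 1, the union bound is uninformative here; it does NOT by itself certify existence.

15·p = 1 ≈ 1.00000; existence NOT certified by the union bound.


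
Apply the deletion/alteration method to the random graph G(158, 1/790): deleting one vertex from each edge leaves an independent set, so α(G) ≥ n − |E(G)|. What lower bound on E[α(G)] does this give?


E[|E(G)|] = C(158, 2)·p = 12403 · (1/790) = 157/10.
E[α(G)] ≥ n − E[|E(G)|] = 158 − 157/10 = 1423/10.
Numerically: ≈ 142.300.
(This is only a lower bound; the true E[α(G)] may be larger.)

E[α(G)] ≥ 1423/10 ≈ 142.300.


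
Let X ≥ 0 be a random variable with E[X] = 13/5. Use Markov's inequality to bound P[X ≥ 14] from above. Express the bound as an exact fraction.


μ = E[X] = 13/5, a = 14.
Markov: P[X ≥ 14] ≤ μ/a = (13/5)/14 = 13/70.
Numerically: ≈ 0.18571.
(Since a = 14 > μ = 2.60000, the bound 13/70 is < 1 and informative.)

P[X ≥ 14] ≤ 13/70 ≈ 0.18571.


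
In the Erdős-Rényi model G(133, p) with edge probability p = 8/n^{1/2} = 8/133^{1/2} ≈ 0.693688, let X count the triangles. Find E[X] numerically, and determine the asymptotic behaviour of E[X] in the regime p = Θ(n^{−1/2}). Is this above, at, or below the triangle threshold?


Number of potential triangles: C(133, 3) = 383306.
Each occurs with probability p³ ≈ (0.693688)³ ≈ 3.33804740e-01.
By linearity: E[X] = C(133, 3)·p³ ≈ 383306 · 3.33804740e-01 ≈ 127949.359727.
Since α = 1/2 < 1, p = c/n^{1/2} ≫ 1/n is above the triangle threshold p ~ 1/n. Asymptotically E[X] ~ (c³/6)·n^{3(1−α)} = (8³/6)·n^{1.5} → ∞; triangles are abundant w.h.p.

E[X] ≈ 127949.359727; in regime p = Θ(1/n^{1/2}) E[X] diverges (above the triangle threshold p ~ 1/n).


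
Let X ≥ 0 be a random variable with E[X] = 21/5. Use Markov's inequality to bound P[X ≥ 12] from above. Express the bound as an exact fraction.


μ = E[X] = 21/5, a = 12.
Markov: P[X ≥ 12] ≤ μ/a = (21/5)/12 = 7/20.
Numerically: ≈ 0.3500.
(Since a = 12 > μ = 4.2000, the bound 7/20 is < 1 and informative.)

P[X ≥ 12] ≤ 7/20 ≈ 0.3500.


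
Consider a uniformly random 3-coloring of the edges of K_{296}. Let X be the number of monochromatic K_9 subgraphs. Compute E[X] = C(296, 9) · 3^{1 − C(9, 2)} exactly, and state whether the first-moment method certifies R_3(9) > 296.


E[X] = C(296, 9) · 3^{1 − 36} = 42513789098994080 · 3^{−35} = 42513789098994080/50031545098999707.
As a reduced fraction: E[X] = 42513789098994080/50031545098999707 ≈ 0.849740.
Is E[X] < 1? YES.
Since E[X] < 1, there exists a 3-coloring of K_{296} with no monochromatic K_9; hence R_3(9) > 296.

E[X] = 42513789098994080/50031545098999707 ≈ 0.849740; E[X] < 1, so R_3(9) > 296.


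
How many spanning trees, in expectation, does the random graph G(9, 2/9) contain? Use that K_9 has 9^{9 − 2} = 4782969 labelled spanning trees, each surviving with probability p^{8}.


K_9 has 9^{9 − 2} = 4782969 labelled spanning trees.
For each such spanning tree H, let X_H = 1 if all 8 edges of H are present in G. Then P[X_H = 1] = p^{8} = (2/9)^{8} = 256/43046721.
Summing the indicators: E[X] = Σ_H E[X_H] = 4782969 · p^{8} = 4782969 · 256/43046721 = 256/9.
Numerically: E[X] ≈ 28.44.

E[X] = 4782969 · (2/9)^{8} = 256/9 ≈ 28.44.


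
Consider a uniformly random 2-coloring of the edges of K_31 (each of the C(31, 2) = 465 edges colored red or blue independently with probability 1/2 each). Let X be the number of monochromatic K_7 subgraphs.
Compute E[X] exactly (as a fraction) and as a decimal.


Let X = Σ_S X_S over the C(31, 7) = 2629575 subsets S of size 7, where X_S = 1 if the K_7 on S is monochromatic.
For a fixed S, the K_7 on S has C(7, 2) = 21 edges. P[all 21 edges red] = (1/2)^21, and likewise for blue, so P[monochromatic] = 2·(1/2)^21 = 2^{1 − 21} = 1/1048576.
By linearity of expectation: E[X] = C(31, 7) · 2^{1 − 21} = 2629575 · 1/1048576 = 2629575/1048576.
Numerically: E[X] ≈ 2.507758.

E[X] = C(31,7)·2^(1−C(7,2)) = 2629575/1048576 ≈ 2.507758.


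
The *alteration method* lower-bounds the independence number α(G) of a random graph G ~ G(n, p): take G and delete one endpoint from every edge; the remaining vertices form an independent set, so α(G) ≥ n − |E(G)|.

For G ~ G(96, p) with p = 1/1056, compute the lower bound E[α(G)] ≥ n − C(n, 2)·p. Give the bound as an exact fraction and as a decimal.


E[|E(G)|] = C(96, 2)·p = 4560 · (1/1056) = 95/22.
E[α(G)] ≥ n − E[|E(G)|] = 96 − 95/22 = 2017/22.
Numerically: ≈ 91.68182.
(This is only a lower bound; the true E[α(G)] may be larger.)

E[α(G)] ≥ 2017/22 ≈ 91.68182.


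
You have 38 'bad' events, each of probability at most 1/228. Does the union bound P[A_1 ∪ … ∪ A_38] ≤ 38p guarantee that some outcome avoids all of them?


Union bound: P[∪_{i=1}^{38} A_i] ≤ Σ_i P[A_i] ≤ 38·p = 38·(1/228) = 1/6.
Numerically: 1/6 ≈ 0.166667.
Is 1/6 < 1? YES.
Since P[∪ A_i] ≤ 1/6 < 1, the complement has P[∩ A_i^c] ≥ 1 − 1/6 = 5/6 > 0, so some outcome avoids every A_i.

38·p = 1/6 ≈ 0.166667; existence CERTIFIED by the union bound.


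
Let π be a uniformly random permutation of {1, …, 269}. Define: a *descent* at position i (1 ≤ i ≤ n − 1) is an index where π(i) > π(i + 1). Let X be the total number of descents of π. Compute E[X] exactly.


Write X = Σ X_I over i = 1, …, 268, with X_I the indicator of one descent.
There are 268 indicators.
For each fixed i, the pair (π(i), π(i+1)) is a uniformly random ordered pair of distinct values from {1, …, 269}; by symmetry P[π(i) > π(i+1)] = 1/2.
By linearity: E[X] = 268 · (1/2) = (269 − 1) · (1/2) = 134 ≈ 134.000000.

E[X] = 134 = 134.000000.


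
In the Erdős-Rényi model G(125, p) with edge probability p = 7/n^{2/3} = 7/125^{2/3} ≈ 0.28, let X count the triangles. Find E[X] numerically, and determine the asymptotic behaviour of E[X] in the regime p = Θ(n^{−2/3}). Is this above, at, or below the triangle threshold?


Number of potential triangles: C(125, 3) = 317750.
Each occurs with probability p³ ≈ (0.28)³ ≈ 2.19520000e-02.
By linearity: E[X] = C(125, 3)·p³ ≈ 317750 · 2.19520000e-02 ≈ 6975.248000.
Since α = 2/3 < 1, p = c/n^{2/3} ≫ 1/n is above the triangle threshold p ~ 1/n. Asymptotically E[X] ~ (c³/6)·n^{3(1−α)} = (7³/6)·n^{1} → ∞; triangles are abundant w.h.p.

E[X] ≈ 6975.248000; in regime p = Θ(1/n^{2/3}) E[X] diverges (above the triangle threshold p ~ 1/n).


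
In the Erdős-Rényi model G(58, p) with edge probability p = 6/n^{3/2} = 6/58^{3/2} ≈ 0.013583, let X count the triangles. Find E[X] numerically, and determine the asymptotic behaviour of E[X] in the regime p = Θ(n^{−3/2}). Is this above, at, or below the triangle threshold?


Number of potential triangles: C(58, 3) = 30856.
Each occurs with probability p³ ≈ (0.013583)³ ≈ 2.5062696e-06.
By linearity: E[X] = C(58, 3)·p³ ≈ 30856 · 2.5062696e-06 ≈ 0.07733.
Since α = 3/2 > 1, p = c/n^{3/2} = o(1/n) is below the triangle threshold p ~ 1/n. Asymptotically E[X] ~ (c³/6)·n^{3(1−α)} = (6³/6)·n^{-1.5} → 0, so by Markov's inequality G has no triangles w.h.p.

E[X] ≈ 0.07733; in regime p = Θ(1/n^{3/2}) E[X] tends to 0 (below the triangle threshold p ~ 1/n).


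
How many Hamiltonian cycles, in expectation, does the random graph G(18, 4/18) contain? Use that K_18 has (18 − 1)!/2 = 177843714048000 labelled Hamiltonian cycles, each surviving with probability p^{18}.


K_18 has (18 − 1)!/2 = 177843714048000 labelled Hamiltonian cycles.
For each such Hamiltonian cycle H, let X_H = 1 if all 18 edges of H are present in G. Then P[X_H = 1] = p^{18} = (2/9)^{18} = 262144/150094635296999121.
By linearity of expectation: E[X] = Σ_H E[X_H] = 177843714048000 · p^{18} = 177843714048000 · 262144/150094635296999121 = 63951526166528000/205891132094649.
Numerically: E[X] ≈ 310.61.

E[X] = 177843714048000 · (2/9)^{18} = 63951526166528000/205891132094649 ≈ 310.61.


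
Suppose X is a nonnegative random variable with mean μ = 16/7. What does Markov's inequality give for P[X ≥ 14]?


μ = E[X] = 16/7, a = 14.
Markov: P[X ≥ 14] ≤ μ/a = (16/7)/14 = 8/49.
Numerically: ≈ 0.1633.
(Since a = 14 > μ = 2.2857, the bound 8/49 is < 1 and informative.)

P[X ≥ 14] ≤ 8/49 ≈ 0.1633.


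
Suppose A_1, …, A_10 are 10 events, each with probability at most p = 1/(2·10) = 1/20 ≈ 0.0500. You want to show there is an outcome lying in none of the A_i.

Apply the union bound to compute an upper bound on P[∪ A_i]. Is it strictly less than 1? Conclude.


Union bound: P[∪_{i=1}^{10} A_i] ≤ Σ_i P[A_i] ≤ 10·p = 10·(1/20) = 1/2.
Numerically: 1/2 ≈ 0.5000.
Is 1/2 < 1? YES.
Since P[∪ A_i] ≤ 1/2 < 1, the complement has P[∩ A_i^c] ≥ 1 − 1/2 = 1/2 > 0, so some outcome avoids every A_i.

10·p = 1/2 ≈ 0.5000; existence CERTIFIED by the union bound.


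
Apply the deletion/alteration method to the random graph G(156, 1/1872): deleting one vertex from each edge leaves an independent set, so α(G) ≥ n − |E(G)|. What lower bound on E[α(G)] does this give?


E[|E(G)|] = C(156, 2)·p = 12090 · (1/1872) = 155/24.
E[α(G)] ≥ n − E[|E(G)|] = 156 − 155/24 = 3589/24.
Numerically: ≈ 149.542.
(This is only a lower bound; the true E[α(G)] may be larger.)

E[α(G)] ≥ 3589/24 ≈ 149.542.


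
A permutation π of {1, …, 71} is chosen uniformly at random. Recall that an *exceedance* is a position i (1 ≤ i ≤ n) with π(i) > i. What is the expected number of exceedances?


Write X = Σ_{i=1}^{71} X_i, where X_i = 1_{π(i) > i}.
For each fixed i, π(i) is uniform over {1, …, 71} (marginal of a uniform permutation), so P[π(i) > i] = (n − i)/n. Summing: Σ_{i=1}^{71} (n − i)/n = (0 + 1 + … + 70)/71 = 71(71 − 1)/(2·71) = (71 − 1)/2.
Hence E[X] = Σ_{i=1}^{71} (71 − i)/71 = 35 ≈ 35.0000.

E[X] = 35 = 35.0000.


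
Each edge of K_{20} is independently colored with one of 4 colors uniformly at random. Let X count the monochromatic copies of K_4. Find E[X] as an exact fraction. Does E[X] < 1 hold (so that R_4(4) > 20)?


E[X] = C(20, 4) · 4^{1 − 6} = 4845 · 4^{−5} = 4845/1024.
As a reduced fraction: E[X] = 4845/1024 ≈ 4.7314.
Is E[X] < 1? NO.
Since E[X] ≥ 1, the first-moment bound is inconclusive at n = 20; it does NOT by itself certify R_4(4) > 20.

E[X] = 4845/1024 ≈ 4.7314; E[X] ≥ 1; first-moment method inconclusive here.


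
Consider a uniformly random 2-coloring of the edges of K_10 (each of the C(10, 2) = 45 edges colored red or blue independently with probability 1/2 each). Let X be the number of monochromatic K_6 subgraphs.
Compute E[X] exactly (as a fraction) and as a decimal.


Let X = Σ_S X_S over the C(10, 6) = 210 subsets S of size 6, where X_S = 1 if the K_6 on S is monochromatic.
For a fixed S, the K_6 on S has C(6, 2) = 15 edges. P[all 15 edges red] = (1/2)^15, and likewise for blue, so P[monochromatic] = 2·(1/2)^15 = 2^{1 − 15} = 1/16384.
By linearity: E[X] = C(10, 6) · 2^{1 − 15} = 210 · 1/16384 = 105/8192.
Numerically: E[X] ≈ 0.013.

E[X] = C(10,6)·2^(1−C(6,2)) = 105/8192 ≈ 0.013.


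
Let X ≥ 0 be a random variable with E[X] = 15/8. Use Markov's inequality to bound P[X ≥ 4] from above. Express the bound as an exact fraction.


μ = E[X] = 15/8, a = 4.
Markov: P[X ≥ 4] ≤ μ/a = (15/8)/4 = 15/32.
Numerically: ≈ 0.469.
(Since a = 4 > μ = 1.875, the bound 15/32 is < 1 and informative.)

P[X ≥ 4] ≤ 15/32 ≈ 0.469.


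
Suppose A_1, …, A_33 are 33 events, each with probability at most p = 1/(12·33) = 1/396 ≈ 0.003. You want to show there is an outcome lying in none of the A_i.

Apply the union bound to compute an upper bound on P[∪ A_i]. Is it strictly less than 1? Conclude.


Union bound: P[∪_{i=1}^{33} A_i] ≤ Σ_i P[A_i] ≤ 33·p = 33·(1/396) = 1/12.
Numerically: 1/12 ≈ 0.083.
Is 1/12 < 1? YES.
Since P[∪ A_i] ≤ 1/12 < 1, the complement has P[∩ A_i^c] ≥ 1 − 1/12 = 11/12 > 0, so some outcome avoids every A_i.

33·p = 1/12 ≈ 0.083; existence CERTIFIED by the union bound.


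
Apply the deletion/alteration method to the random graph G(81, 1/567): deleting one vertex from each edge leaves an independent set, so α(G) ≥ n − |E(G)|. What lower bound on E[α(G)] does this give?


E[|E(G)|] = C(81, 2)·p = 3240 · (1/567) = 40/7.
E[α(G)] ≥ n − E[|E(G)|] = 81 − 40/7 = 527/7.
Numerically: ≈ 75.286.
(This is only a lower bound; the true E[α(G)] may be larger.)

E[α(G)] ≥ 527/7 ≈ 75.286.


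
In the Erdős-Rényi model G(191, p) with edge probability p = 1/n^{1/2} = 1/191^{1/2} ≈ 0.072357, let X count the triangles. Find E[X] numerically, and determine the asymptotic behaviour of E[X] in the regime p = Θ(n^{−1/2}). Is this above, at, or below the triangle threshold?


Number of potential triangles: C(191, 3) = 1143135.
Each occurs with probability p³ ≈ (0.072357)³ ≈ 3.7883487e-04.
By linearity: E[X] = C(191, 3)·p³ ≈ 1143135 · 3.7883487e-04 ≈ 433.05940.
Since α = 1/2 < 1, p = c/n^{1/2} ≫ 1/n is above the triangle threshold p ~ 1/n. Asymptotically E[X] ~ (c³/6)·n^{3(1−α)} = (1³/6)·n^{1.5} → ∞; triangles are abundant w.h.p.

E[X] ≈ 433.05940; in regime p = Θ(1/n^{1/2}) E[X] diverges (above the triangle threshold p ~ 1/n).


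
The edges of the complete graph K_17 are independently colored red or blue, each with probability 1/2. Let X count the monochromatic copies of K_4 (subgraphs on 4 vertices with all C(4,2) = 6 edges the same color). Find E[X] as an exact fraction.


Let X = Σ_S X_S over the C(17, 4) = 2380 subsets S of size 4, where X_S = 1 if the K_4 on S is monochromatic.
For a fixed S, the K_4 on S has C(4, 2) = 6 edges. P[all 6 edges red] = (1/2)^6, and likewise for blue, so P[monochromatic] = 2·(1/2)^6 = 2^{1 − 6} = 1/32.
By linearity: E[X] = C(17, 4) · 2^{1 − 6} = 2380 · 1/32 = 595/8.
Numerically: E[X] ≈ 74.375000.

E[X] = C(17,4)·2^(1−C(4,2)) = 595/8 ≈ 74.375000.


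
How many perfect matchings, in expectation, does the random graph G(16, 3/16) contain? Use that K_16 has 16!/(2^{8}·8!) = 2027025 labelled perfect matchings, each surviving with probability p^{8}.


K_16 has 16!/(2^{8}·8!) = 2027025 labelled perfect matchings.
For each such perfect matching H, let X_H = 1 if all 8 edges of H are present in G. Then P[X_H = 1] = p^{8} = (3/16)^{8} = 6561/4294967296.
By linearity: E[X] = Σ_H E[X_H] = 2027025 · p^{8} = 2027025 · 6561/4294967296 = 13299311025/4294967296.
Numerically: E[X] ≈ 3.096.

E[X] = 2027025 · (3/16)^{8} = 13299311025/4294967296 ≈ 3.096.


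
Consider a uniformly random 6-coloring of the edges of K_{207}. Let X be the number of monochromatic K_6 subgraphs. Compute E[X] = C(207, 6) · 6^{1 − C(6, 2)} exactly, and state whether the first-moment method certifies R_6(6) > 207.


E[X] = C(207, 6) · 6^{1 − 15} = 101563230237 · 6^{−14} = 101563230237/78364164096.
As a reduced fraction: E[X] = 33854410079/26121388032 ≈ 1.2960418.
Is E[X] < 1? NO.
Since E[X] ≥ 1, the first-moment bound is inconclusive at n = 207; it does NOT by itself certify R_6(6) > 207.

E[X] = 33854410079/26121388032 ≈ 1.2960418; E[X] ≥ 1; first-moment method inconclusive here.


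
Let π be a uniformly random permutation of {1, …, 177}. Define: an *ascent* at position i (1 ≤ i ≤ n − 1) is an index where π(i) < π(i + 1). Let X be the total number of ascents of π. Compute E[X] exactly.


Write X = Σ X_I over i = 1, …, 176, with X_I the indicator of one ascent.
There are 176 indicators.
For each fixed i, the pair (π(i), π(i+1)) is a uniformly random ordered pair of distinct values from {1, …, 177}; by symmetry P[π(i) < π(i+1)] = 1/2.
By linearity: E[X] = 176 · (1/2) = (177 − 1) · (1/2) = 88 ≈ 88.000000.

E[X] = 88 = 88.000000.


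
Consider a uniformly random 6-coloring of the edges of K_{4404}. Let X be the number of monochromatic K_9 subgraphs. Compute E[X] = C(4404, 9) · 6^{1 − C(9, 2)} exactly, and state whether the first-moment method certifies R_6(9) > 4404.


E[X] = C(4404, 9) · 6^{1 − 36} = 1703375445537161676647015880 · 6^{−35} = 1703375445537161676647015880/1719070799748422591028658176.
As a reduced fraction: E[X] = 70973976897381736526958995/71627949989517607959527424 ≈ 0.990870.
Is E[X] < 1? YES.
Since E[X] < 1, there exists a 6-coloring of K_{4404} with no monochromatic K_9; hence R_6(9) > 4404.

E[X] = 70973976897381736526958995/71627949989517607959527424 ≈ 0.990870; E[X] < 1, so R_6(9) > 4404.


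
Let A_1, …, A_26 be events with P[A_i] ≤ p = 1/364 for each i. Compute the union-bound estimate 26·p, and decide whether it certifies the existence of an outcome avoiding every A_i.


Union bound: P[∪_{i=1}^{26} A_i] ≤ Σ_i P[A_i] ≤ 26·p = 26·(1/364) = 1/14.
Numerically: 1/14 ≈ 0.07143.
Is 1/14 < 1? YES.
Since P[∪ A_i] ≤ 1/14 < 1, the complement has P[∩ A_i^c] ≥ 1 − 1/14 = 13/14 > 0, so some outcome avoids every A_i.

26·p = 1/14 ≈ 0.07143; existence CERTIFIED by the union bound.


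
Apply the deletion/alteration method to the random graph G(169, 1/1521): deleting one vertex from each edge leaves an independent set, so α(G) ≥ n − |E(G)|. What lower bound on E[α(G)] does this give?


E[|E(G)|] = C(169, 2)·p = 14196 · (1/1521) = 28/3.
E[α(G)] ≥ n − E[|E(G)|] = 169 − 28/3 = 479/3.
Numerically: ≈ 159.667.
(This is only a lower bound; the true E[α(G)] may be larger.)

E[α(G)] ≥ 479/3 ≈ 159.667.


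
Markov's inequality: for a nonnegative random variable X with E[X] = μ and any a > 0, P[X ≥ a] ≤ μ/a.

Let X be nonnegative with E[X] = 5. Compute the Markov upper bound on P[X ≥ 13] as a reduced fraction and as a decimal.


μ = E[X] = 5, a = 13.
Markov: P[X ≥ 13] ≤ μ/a = (5)/13 = 5/13.
Numerically: ≈ 0.384615.
(Since a = 13 > μ = 5.000000, the bound 5/13 is < 1 and informative.)

P[X ≥ 13] ≤ 5/13 ≈ 0.384615.


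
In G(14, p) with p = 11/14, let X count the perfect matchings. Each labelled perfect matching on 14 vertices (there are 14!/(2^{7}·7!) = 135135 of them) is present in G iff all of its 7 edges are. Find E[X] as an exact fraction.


K_14 has 14!/(2^{7}·7!) = 135135 labelled perfect matchings.
For each such perfect matching H, let X_H = 1 if all 7 edges of H are present in G. Then P[X_H = 1] = p^{7} = (11/14)^{7} = 19487171/105413504.
By linearity of expectation: E[X] = Σ_H E[X_H] = 135135 · p^{7} = 135135 · 19487171/105413504 = 376199836155/15059072.
Numerically: E[X] ≈ 2.498e+04.

E[X] = 135135 · (11/14)^{7} = 376199836155/15059072 ≈ 2.498e+04.


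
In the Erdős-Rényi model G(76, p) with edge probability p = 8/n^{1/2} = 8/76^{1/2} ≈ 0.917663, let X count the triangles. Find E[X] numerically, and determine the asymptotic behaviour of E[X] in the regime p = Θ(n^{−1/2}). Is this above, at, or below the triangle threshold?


Number of potential triangles: C(76, 3) = 70300.
Each occurs with probability p³ ≈ (0.917663)³ ≈ 7.72768788e-01.
By linearity: E[X] = C(76, 3)·p³ ≈ 70300 · 7.72768788e-01 ≈ 54325.645781.
Since α = 1/2 < 1, p = c/n^{1/2} ≫ 1/n is above the triangle threshold p ~ 1/n. Asymptotically E[X] ~ (c³/6)·n^{3(1−α)} = (8³/6)·n^{1.5} → ∞; triangles are abundant w.h.p.

E[X] ≈ 54325.645781; in regime p = Θ(1/n^{1/2}) E[X] diverges (above the triangle threshold p ~ 1/n).


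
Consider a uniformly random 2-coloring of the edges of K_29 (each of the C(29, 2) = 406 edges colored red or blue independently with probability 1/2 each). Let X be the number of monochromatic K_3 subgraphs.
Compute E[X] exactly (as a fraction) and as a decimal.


Let X = Σ_S X_S over the C(29, 3) = 3654 subsets S of size 3, where X_S = 1 if the K_3 on S is monochromatic.
For a fixed S, the K_3 on S has C(3, 2) = 3 edges. P[all 3 edges red] = (1/2)^3, and likewise for blue, so P[monochromatic] = 2·(1/2)^3 = 2^{1 − 3} = 1/4.
Summing: E[X] = C(29, 3) · 2^{1 − 3} = 3654 · 1/4 = 1827/2.
Numerically: E[X] ≈ 913.500.

E[X] = C(29,3)·2^(1−C(3,2)) = 1827/2 ≈ 913.500.


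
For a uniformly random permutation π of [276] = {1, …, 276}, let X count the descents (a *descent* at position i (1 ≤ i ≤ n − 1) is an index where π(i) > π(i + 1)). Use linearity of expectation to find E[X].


Write X = Σ X_I over i = 1, …, 275, with X_I the indicator of one descent.
There are 275 indicators.
For each fixed i, the pair (π(i), π(i+1)) is a uniformly random ordered pair of distinct values from {1, …, 276}; by symmetry P[π(i) > π(i+1)] = 1/2.
By linearity: E[X] = 275 · (1/2) = (276 − 1) · (1/2) = 275/2 ≈ 137.5000.

E[X] = 275/2 = 137.5000.


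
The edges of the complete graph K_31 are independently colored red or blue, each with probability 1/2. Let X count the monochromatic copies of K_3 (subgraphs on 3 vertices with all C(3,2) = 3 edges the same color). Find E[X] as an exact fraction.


Let X = Σ_S X_S over the C(31, 3) = 4495 subsets S of size 3, where X_S = 1 if the K_3 on S is monochromatic.
For a fixed S, the K_3 on S has C(3, 2) = 3 edges. P[all 3 edges red] = (1/2)^3, and likewise for blue, so P[monochromatic] = 2·(1/2)^3 = 2^{1 − 3} = 1/4.
By linearity of expectation: E[X] = C(31, 3) · 2^{1 − 3} = 4495 · 1/4 = 4495/4.
Numerically: E[X] ≈ 1123.750.

E[X] = C(31,3)·2^(1−C(3,2)) = 4495/4 ≈ 1123.750.


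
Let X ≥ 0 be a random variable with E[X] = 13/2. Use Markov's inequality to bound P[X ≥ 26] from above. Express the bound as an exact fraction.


μ = E[X] = 13/2, a = 26.
Markov: P[X ≥ 26] ≤ μ/a = (13/2)/26 = 1/4.
Numerically: ≈ 0.250000.
(Since a = 26 > μ = 6.500000, the bound 1/4 is < 1 and informative.)

P[X ≥ 26] ≤ 1/4 ≈ 0.250000.


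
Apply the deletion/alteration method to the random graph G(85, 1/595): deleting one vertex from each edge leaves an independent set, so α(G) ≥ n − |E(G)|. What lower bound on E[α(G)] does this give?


E[|E(G)|] = C(85, 2)·p = 3570 · (1/595) = 6.
E[α(G)] ≥ n − E[|E(G)|] = 85 − 6 = 79.
Numerically: ≈ 79.0000.
(This is only a lower bound; the true E[α(G)] may be larger.)

E[α(G)] ≥ 79 ≈ 79.0000.


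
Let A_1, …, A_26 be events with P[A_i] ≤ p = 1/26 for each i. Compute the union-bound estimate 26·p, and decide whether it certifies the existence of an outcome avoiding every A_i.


Union bound: P[∪_{i=1}^{26} A_i] ≤ Σ_i P[A_i] ≤ 26·p = 26·(1/26) = 1.
Numerically: 1 ≈ 1.000000.
Is 1 < 1? NO.
Since the bound 1 is ≥ 1, the union bound is uninformative here; it does NOT by itself certify existence.

26·p = 1 ≈ 1.000000; existence NOT certified by the union bound.


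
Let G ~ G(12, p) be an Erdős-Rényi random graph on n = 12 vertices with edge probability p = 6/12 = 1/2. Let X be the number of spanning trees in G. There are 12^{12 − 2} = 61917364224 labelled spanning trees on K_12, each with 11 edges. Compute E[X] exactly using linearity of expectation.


K_12 has 12^{12 − 2} = 61917364224 labelled spanning trees.
For each such spanning tree H, let X_H = 1 if all 11 edges of H are present in G. Then P[X_H = 1] = p^{11} = (1/2)^{11} = 1/2048.
Summing the indicators: E[X] = Σ_H E[X_H] = 61917364224 · p^{11} = 61917364224 · 1/2048 = 30233088.
Numerically: E[X] ≈ 3.02331e+07.

E[X] = 61917364224 · (1/2)^{11} = 30233088 ≈ 3.02331e+07.


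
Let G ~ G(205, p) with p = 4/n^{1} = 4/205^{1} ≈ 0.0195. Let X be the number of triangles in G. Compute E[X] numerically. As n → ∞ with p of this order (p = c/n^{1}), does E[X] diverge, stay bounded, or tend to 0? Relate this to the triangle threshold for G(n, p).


Number of potential triangles: C(205, 3) = 1414910.
Each occurs with probability p³ ≈ (0.0195)³ ≈ 7.42880e-06.
By linearity: E[X] = C(205, 3)·p³ ≈ 1414910 · 7.42880e-06 ≈ 10.511.
Here α = 1, so p = 4/n is exactly at the triangle threshold p ~ 1/n. Asymptotically E[X] → c³/6 = 4³/6 = 32/3 ≈ 10.667, a bounded constant. In this regime the triangle count is asymptotically Poisson(c³/6).

E[X] ≈ 10.511; in regime p = Θ(1/n^{1}) E[X] stays bounded (at the triangle threshold p ~ 1/n).


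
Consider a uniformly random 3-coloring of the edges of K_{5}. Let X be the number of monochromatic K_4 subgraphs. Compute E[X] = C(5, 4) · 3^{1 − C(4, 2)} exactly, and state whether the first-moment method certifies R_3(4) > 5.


E[X] = C(5, 4) · 3^{1 − 6} = 5 · 3^{−5} = 5/243.
As a reduced fraction: E[X] = 5/243 ≈ 0.021.
Is E[X] < 1? YES.
Since E[X] < 1, there exists a 3-coloring of K_{5} with no monochromatic K_4; hence R_3(4) > 5.

E[X] = 5/243 ≈ 0.021; E[X] < 1, so R_3(4) > 5.


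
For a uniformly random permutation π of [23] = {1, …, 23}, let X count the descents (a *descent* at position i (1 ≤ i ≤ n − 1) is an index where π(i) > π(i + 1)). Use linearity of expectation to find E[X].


Write X = Σ X_I over i = 1, …, 22, with X_I the indicator of one descent.
There are 22 indicators.
For each fixed i, the pair (π(i), π(i+1)) is a uniformly random ordered pair of distinct values from {1, …, 23}; by symmetry P[π(i) > π(i+1)] = 1/2.
By linearity: E[X] = 22 · (1/2) = (23 − 1) · (1/2) = 11 ≈ 11.00000.

E[X] = 11 = 11.00000.
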